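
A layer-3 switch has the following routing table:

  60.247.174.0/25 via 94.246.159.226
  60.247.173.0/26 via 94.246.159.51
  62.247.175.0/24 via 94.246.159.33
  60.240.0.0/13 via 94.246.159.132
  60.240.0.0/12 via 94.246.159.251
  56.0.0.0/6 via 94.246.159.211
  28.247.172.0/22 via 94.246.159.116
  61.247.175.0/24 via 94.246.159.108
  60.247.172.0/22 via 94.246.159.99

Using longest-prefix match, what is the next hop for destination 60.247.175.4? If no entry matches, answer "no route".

94.246.159.99

Routes whose prefix contains 60.247.175.4:
  60.240.0.0/12 (60.240.0.0 - 60.255.255.255) -> 94.246.159.251
  60.240.0.0/13 (60.240.0.0 - 60.247.255.255) -> 94.246.159.132
  60.247.172.0/22 (60.247.172.0 - 60.247.175.255) -> 94.246.159.99
More-specific entries that do NOT match:
  60.247.173.0/26 (60.247.173.0 - 60.247.173.63) does not contain 60.247.175.4
  60.247.174.0/25 (60.247.174.0 - 60.247.174.127) does not contain 60.247.175.4
  62.247.175.0/24 (62.247.175.0 - 62.247.175.255) does not contain 60.247.175.4
  61.247.175.0/24 (61.247.175.0 - 61.247.175.255) does not contain 60.247.175.4
Longest matching prefix is /22 -> next hop 94.246.159.99.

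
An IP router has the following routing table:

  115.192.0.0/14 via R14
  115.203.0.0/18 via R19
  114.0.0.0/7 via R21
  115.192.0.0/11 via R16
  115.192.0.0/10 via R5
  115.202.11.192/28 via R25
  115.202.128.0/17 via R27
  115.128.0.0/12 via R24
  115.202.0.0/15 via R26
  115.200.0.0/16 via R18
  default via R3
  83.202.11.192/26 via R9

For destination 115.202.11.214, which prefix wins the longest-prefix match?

Entries matching 115.202.11.214:
  0.0.0.0/0 (default, matches everything)
  114.0.0.0/7 (114.0.0.0 - 115.255.255.255)
  115.192.0.0/10 (115.192.0.0 - 115.255.255.255)
  115.192.0.0/11 (115.192.0.0 - 115.223.255.255)
  115.202.0.0/15 (115.202.0.0 - 115.203.255.255)
Most specific is 115.202.0.0/15.

115.202.0.0/15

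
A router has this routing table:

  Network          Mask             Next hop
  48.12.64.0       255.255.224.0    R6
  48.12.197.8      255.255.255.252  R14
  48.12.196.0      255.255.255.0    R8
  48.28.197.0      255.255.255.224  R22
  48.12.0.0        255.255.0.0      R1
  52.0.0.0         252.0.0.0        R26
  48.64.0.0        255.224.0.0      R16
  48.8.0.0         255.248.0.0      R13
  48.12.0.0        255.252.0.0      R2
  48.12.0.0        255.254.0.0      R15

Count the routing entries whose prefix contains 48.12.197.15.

4

Prefixes containing 48.12.197.15:
  48.8.0.0/13 (48.8.0.0 - 48.15.255.255)
  48.12.0.0/14 (48.12.0.0 - 48.15.255.255)
  48.12.0.0/15 (48.12.0.0 - 48.13.255.255)
  48.12.0.0/16 (48.12.0.0 - 48.12.255.255)
Total matching entries: 4.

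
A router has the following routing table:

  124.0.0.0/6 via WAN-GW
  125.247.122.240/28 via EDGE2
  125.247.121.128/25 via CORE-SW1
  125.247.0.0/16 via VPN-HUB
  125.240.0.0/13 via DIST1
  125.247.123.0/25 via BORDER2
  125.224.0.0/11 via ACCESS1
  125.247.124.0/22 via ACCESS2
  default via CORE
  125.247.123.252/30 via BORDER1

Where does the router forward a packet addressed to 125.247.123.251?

VPN-HUB

Routes whose prefix contains 125.247.123.251:
  0.0.0.0/0 (default, matches everything) -> CORE
  124.0.0.0/6 (124.0.0.0 - 127.255.255.255) -> WAN-GW
  125.224.0.0/11 (125.224.0.0 - 125.255.255.255) -> ACCESS1
  125.240.0.0/13 (125.240.0.0 - 125.247.255.255) -> DIST1
  125.247.0.0/16 (125.247.0.0 - 125.247.255.255) -> VPN-HUB
More-specific entries that do NOT match:
  125.247.123.252/30 (125.247.123.252 - 125.247.123.255) does not contain 125.247.123.251
  125.247.122.240/28 (125.247.122.240 - 125.247.122.255) does not contain 125.247.123.251
  125.247.121.128/25 (125.247.121.128 - 125.247.121.255) does not contain 125.247.123.251
  125.247.123.0/25 (125.247.123.0 - 125.247.123.127) does not contain 125.247.123.251
  125.247.124.0/22 (125.247.124.0 - 125.247.127.255) does not contain 125.247.123.251
Longest matching prefix is /16 -> next hop VPN-HUB.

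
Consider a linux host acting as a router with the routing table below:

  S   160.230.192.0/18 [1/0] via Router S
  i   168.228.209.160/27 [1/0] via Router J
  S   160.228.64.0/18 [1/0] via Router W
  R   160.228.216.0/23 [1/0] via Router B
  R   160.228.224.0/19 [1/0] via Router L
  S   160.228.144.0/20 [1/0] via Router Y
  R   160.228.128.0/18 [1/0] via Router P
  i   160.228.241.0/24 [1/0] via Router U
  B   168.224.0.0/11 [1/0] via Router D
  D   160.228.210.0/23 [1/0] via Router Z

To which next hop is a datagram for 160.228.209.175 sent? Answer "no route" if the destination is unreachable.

No entry's prefix contains 160.228.209.175; there is no default route.

no route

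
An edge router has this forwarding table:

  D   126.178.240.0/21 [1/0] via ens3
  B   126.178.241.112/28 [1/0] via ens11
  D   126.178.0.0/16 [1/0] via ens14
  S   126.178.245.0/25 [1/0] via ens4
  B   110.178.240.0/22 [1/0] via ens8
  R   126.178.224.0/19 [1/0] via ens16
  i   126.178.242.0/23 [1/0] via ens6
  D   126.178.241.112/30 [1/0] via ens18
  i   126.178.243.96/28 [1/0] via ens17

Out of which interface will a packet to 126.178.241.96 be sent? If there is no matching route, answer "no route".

ens3

Routes whose prefix contains 126.178.241.96:
  126.178.0.0/16 (126.178.0.0 - 126.178.255.255) -> ens14
  126.178.224.0/19 (126.178.224.0 - 126.178.255.255) -> ens16
  126.178.240.0/21 (126.178.240.0 - 126.178.247.255) -> ens3
More-specific entries that do NOT match:
  126.178.241.112/30 (126.178.241.112 - 126.178.241.115) does not contain 126.178.241.96
  126.178.241.112/28 (126.178.241.112 - 126.178.241.127) does not contain 126.178.241.96
  126.178.243.96/28 (126.178.243.96 - 126.178.243.111) does not contain 126.178.241.96
  126.178.245.0/25 (126.178.245.0 - 126.178.245.127) does not contain 126.178.241.96
  126.178.242.0/23 (126.178.242.0 - 126.178.243.255) does not contain 126.178.241.96
  110.178.240.0/22 (110.178.240.0 - 110.178.243.255) does not contain 126.178.241.96
Longest matching prefix is /21 -> interface ens3.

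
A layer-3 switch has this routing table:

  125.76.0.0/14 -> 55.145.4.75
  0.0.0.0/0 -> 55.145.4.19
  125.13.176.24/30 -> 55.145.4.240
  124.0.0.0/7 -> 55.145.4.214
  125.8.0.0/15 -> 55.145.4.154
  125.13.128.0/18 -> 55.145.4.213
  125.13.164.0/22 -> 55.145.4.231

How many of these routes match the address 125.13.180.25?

3

Prefixes containing 125.13.180.25:
  0.0.0.0/0 (default, matches everything)
  124.0.0.0/7 (124.0.0.0 - 125.255.255.255)
  125.13.128.0/18 (125.13.128.0 - 125.13.191.255)
Total matching entries: 3.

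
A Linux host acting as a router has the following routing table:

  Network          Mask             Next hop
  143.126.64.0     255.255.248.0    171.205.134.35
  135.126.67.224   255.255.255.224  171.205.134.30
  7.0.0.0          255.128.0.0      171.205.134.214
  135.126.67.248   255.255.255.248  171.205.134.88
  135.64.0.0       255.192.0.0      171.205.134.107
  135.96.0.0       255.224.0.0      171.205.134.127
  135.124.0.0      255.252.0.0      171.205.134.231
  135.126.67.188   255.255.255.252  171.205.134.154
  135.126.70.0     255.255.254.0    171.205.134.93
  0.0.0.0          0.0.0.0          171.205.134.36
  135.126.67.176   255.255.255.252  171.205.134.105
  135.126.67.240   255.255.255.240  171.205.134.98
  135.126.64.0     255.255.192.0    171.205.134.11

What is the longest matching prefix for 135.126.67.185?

Entries matching 135.126.67.185:
  0.0.0.0/0 (default, matches everything)
  135.64.0.0/10 (135.64.0.0 - 135.127.255.255)
  135.96.0.0/11 (135.96.0.0 - 135.127.255.255)
  135.124.0.0/14 (135.124.0.0 - 135.127.255.255)
  135.126.64.0/18 (135.126.64.0 - 135.126.127.255)
Most specific is 135.126.64.0/18.

135.126.64.0/18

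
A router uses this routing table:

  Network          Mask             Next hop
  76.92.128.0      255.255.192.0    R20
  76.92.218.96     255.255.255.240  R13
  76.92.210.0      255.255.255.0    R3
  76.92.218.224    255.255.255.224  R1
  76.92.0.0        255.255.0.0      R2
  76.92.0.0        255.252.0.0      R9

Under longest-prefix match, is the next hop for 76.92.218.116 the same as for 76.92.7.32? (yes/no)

yes

76.92.218.116: longest match 76.92.0.0/16 -> R2
76.92.7.32: longest match 76.92.0.0/16 -> R2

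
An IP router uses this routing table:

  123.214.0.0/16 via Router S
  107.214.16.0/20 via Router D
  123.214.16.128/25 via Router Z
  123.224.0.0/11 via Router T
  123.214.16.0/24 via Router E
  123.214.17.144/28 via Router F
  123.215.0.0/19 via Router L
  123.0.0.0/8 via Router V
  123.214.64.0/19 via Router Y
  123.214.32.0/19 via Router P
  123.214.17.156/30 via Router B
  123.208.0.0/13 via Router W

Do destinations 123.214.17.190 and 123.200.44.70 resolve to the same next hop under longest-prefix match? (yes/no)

123.214.17.190: longest match 123.214.0.0/16 -> Router S
123.200.44.70: longest match 123.0.0.0/8 -> Router V

no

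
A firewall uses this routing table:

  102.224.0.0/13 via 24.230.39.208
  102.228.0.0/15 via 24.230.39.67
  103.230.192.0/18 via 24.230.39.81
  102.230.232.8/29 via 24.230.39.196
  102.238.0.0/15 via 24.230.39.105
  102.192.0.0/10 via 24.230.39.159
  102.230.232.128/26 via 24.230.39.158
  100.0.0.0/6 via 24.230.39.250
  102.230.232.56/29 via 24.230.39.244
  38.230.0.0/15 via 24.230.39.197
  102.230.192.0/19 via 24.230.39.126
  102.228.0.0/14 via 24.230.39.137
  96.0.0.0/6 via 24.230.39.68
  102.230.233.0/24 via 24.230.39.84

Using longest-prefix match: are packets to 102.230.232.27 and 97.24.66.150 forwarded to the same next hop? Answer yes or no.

no

102.230.232.27: longest match 102.228.0.0/14 -> 24.230.39.137
97.24.66.150: longest match 96.0.0.0/6 -> 24.230.39.68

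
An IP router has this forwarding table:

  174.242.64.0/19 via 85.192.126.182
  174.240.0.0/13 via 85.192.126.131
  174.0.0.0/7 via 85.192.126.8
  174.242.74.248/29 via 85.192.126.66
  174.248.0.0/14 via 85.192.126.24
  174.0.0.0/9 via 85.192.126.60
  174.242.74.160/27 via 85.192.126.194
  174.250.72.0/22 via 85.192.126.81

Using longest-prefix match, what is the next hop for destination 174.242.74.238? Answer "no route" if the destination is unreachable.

85.192.126.182

Routes whose prefix contains 174.242.74.238:
  174.0.0.0/7 (174.0.0.0 - 175.255.255.255) -> 85.192.126.8
  174.240.0.0/13 (174.240.0.0 - 174.247.255.255) -> 85.192.126.131
  174.242.64.0/19 (174.242.64.0 - 174.242.95.255) -> 85.192.126.182
More-specific entries that do NOT match:
  174.242.74.248/29 (174.242.74.248 - 174.242.74.255) does not contain 174.242.74.238
  174.242.74.160/27 (174.242.74.160 - 174.242.74.191) does not contain 174.242.74.238
  174.250.72.0/22 (174.250.72.0 - 174.250.75.255) does not contain 174.242.74.238
Longest matching prefix is /19 -> next hop 85.192.126.182.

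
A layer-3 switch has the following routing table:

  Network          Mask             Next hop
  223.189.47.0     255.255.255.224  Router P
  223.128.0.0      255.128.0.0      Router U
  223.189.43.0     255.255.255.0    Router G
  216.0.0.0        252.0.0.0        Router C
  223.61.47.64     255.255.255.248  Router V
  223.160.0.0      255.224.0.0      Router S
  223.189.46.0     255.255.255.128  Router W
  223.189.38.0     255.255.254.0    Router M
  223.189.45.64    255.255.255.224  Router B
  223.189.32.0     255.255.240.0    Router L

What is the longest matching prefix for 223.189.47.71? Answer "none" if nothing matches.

Entries matching 223.189.47.71:
  223.128.0.0/9 (223.128.0.0 - 223.255.255.255)
  223.160.0.0/11 (223.160.0.0 - 223.191.255.255)
  223.189.32.0/20 (223.189.32.0 - 223.189.47.255)
Most specific is 223.189.32.0/20.

223.189.32.0/20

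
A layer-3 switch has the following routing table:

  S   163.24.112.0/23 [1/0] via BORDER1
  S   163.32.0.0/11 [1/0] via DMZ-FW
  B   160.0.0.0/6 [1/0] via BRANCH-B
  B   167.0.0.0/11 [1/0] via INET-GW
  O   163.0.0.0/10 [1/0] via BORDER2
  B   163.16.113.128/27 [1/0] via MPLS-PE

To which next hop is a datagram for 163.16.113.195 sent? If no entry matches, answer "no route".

BORDER2

Routes whose prefix contains 163.16.113.195:
  160.0.0.0/6 (160.0.0.0 - 163.255.255.255) -> BRANCH-B
  163.0.0.0/10 (163.0.0.0 - 163.63.255.255) -> BORDER2
More-specific entries that do NOT match:
  163.16.113.128/27 (163.16.113.128 - 163.16.113.159) does not contain 163.16.113.195
  163.24.112.0/23 (163.24.112.0 - 163.24.113.255) does not contain 163.16.113.195
  163.32.0.0/11 (163.32.0.0 - 163.63.255.255) does not contain 163.16.113.195
  167.0.0.0/11 (167.0.0.0 - 167.31.255.255) does not contain 163.16.113.195
Longest matching prefix is /10 -> next hop BORDER2.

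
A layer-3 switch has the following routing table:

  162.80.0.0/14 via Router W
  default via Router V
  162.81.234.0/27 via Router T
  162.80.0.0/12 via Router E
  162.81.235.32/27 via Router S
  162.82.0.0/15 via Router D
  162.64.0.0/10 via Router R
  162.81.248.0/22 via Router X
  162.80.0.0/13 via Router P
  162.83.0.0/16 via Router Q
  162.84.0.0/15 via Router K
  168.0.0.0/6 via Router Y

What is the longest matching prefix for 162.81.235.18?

Entries matching 162.81.235.18:
  0.0.0.0/0 (default, matches everything)
  162.64.0.0/10 (162.64.0.0 - 162.127.255.255)
  162.80.0.0/12 (162.80.0.0 - 162.95.255.255)
  162.80.0.0/13 (162.80.0.0 - 162.87.255.255)
  162.80.0.0/14 (162.80.0.0 - 162.83.255.255)
Most specific is 162.80.0.0/14.

162.80.0.0/14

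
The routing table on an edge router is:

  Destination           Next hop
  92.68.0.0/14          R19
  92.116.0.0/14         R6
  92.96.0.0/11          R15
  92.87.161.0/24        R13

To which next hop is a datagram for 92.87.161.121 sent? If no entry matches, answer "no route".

R13

Routes whose prefix contains 92.87.161.121:
  92.87.161.0/24 (92.87.161.0 - 92.87.161.255) -> R13
Longest matching prefix is /24 -> next hop R13.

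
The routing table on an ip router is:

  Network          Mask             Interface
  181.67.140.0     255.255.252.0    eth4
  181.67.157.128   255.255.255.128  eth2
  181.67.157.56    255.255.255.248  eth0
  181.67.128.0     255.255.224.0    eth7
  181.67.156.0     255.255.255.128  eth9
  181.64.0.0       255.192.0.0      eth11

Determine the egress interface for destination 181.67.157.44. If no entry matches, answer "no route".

eth7

Routes whose prefix contains 181.67.157.44:
  181.64.0.0/10 (181.64.0.0 - 181.127.255.255) -> eth11
  181.67.128.0/19 (181.67.128.0 - 181.67.159.255) -> eth7
More-specific entries that do NOT match:
  181.67.157.56/29 (181.67.157.56 - 181.67.157.63) does not contain 181.67.157.44
  181.67.157.128/25 (181.67.157.128 - 181.67.157.255) does not contain 181.67.157.44
  181.67.156.0/25 (181.67.156.0 - 181.67.156.127) does not contain 181.67.157.44
  181.67.140.0/22 (181.67.140.0 - 181.67.143.255) does not contain 181.67.157.44
Longest matching prefix is /19 -> interface eth7.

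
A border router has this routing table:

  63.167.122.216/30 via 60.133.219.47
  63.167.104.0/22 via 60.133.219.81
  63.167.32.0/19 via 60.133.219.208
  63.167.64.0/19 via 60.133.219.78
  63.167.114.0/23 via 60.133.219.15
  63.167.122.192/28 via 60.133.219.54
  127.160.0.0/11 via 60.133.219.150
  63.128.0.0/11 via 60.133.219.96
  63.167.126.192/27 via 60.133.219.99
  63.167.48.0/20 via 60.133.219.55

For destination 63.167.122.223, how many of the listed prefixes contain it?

0

No listed prefix contains 63.167.122.223.
Total matching entries: 0.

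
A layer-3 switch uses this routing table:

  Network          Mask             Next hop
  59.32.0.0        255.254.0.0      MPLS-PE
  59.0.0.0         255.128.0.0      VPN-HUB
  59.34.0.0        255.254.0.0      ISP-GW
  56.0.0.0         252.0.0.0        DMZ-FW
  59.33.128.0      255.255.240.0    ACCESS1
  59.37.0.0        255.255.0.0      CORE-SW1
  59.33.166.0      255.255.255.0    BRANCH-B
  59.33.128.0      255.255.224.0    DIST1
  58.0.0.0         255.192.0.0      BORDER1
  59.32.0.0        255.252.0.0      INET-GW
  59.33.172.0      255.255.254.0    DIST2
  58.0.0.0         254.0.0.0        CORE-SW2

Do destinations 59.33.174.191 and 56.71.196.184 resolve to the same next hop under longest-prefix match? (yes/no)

59.33.174.191: longest match 59.32.0.0/15 -> MPLS-PE
56.71.196.184: longest match 56.0.0.0/6 -> DMZ-FW

no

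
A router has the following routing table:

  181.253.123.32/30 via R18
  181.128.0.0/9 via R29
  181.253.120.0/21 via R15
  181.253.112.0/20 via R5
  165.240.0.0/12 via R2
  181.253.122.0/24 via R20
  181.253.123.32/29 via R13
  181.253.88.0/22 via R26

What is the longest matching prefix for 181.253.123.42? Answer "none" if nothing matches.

Entries matching 181.253.123.42:
  181.128.0.0/9 (181.128.0.0 - 181.255.255.255)
  181.253.112.0/20 (181.253.112.0 - 181.253.127.255)
  181.253.120.0/21 (181.253.120.0 - 181.253.127.255)
Most specific is 181.253.120.0/21.

181.253.120.0/21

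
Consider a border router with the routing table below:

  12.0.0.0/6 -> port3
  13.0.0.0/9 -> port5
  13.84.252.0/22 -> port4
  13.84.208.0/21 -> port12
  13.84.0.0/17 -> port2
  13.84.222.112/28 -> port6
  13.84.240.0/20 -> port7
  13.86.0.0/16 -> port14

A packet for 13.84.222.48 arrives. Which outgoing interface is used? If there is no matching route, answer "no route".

port5

Routes whose prefix contains 13.84.222.48:
  12.0.0.0/6 (12.0.0.0 - 15.255.255.255) -> port3
  13.0.0.0/9 (13.0.0.0 - 13.127.255.255) -> port5
More-specific entries that do NOT match:
  13.84.222.112/28 (13.84.222.112 - 13.84.222.127) does not contain 13.84.222.48
  13.84.252.0/22 (13.84.252.0 - 13.84.255.255) does not contain 13.84.222.48
  13.84.208.0/21 (13.84.208.0 - 13.84.215.255) does not contain 13.84.222.48
  13.84.240.0/20 (13.84.240.0 - 13.84.255.255) does not contain 13.84.222.48
  13.84.0.0/17 (13.84.0.0 - 13.84.127.255) does not contain 13.84.222.48
  13.86.0.0/16 (13.86.0.0 - 13.86.255.255) does not contain 13.84.222.48
Longest matching prefix is /9 -> interface port5.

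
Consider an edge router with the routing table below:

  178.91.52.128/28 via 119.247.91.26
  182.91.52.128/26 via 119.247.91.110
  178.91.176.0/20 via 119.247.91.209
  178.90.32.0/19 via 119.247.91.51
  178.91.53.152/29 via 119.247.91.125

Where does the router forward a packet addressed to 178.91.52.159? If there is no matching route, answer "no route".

no route

No entry's prefix contains 178.91.52.159; there is no default route.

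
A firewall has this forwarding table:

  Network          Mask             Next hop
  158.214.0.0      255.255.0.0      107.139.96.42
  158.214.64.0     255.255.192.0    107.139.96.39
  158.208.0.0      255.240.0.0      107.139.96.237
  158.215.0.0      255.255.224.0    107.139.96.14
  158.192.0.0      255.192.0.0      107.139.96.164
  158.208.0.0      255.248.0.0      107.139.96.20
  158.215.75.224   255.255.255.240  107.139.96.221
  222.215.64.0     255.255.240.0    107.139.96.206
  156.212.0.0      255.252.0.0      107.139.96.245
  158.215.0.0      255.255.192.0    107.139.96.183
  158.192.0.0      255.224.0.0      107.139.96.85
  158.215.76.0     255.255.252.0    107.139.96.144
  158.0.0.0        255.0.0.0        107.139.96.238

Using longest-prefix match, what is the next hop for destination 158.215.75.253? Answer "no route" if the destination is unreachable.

Routes whose prefix contains 158.215.75.253:
  158.0.0.0/8 (158.0.0.0 - 158.255.255.255) -> 107.139.96.238
  158.192.0.0/10 (158.192.0.0 - 158.255.255.255) -> 107.139.96.164
  158.192.0.0/11 (158.192.0.0 - 158.223.255.255) -> 107.139.96.85
  158.208.0.0/12 (158.208.0.0 - 158.223.255.255) -> 107.139.96.237
  158.208.0.0/13 (158.208.0.0 - 158.215.255.255) -> 107.139.96.20
More-specific entries that do NOT match:
  158.215.75.224/28 (158.215.75.224 - 158.215.75.239) does not contain 158.215.75.253
  158.215.76.0/22 (158.215.76.0 - 158.215.79.255) does not contain 158.215.75.253
  222.215.64.0/20 (222.215.64.0 - 222.215.79.255) does not contain 158.215.75.253
  158.215.0.0/19 (158.215.0.0 - 158.215.31.255) does not contain 158.215.75.253
  158.214.64.0/18 (158.214.64.0 - 158.214.127.255) does not contain 158.215.75.253
  158.215.0.0/18 (158.215.0.0 - 158.215.63.255) does not contain 158.215.75.253
  158.214.0.0/16 (158.214.0.0 - 158.214.255.255) does not contain 158.215.75.253
  156.212.0.0/14 (156.212.0.0 - 156.215.255.255) does not contain 158.215.75.253
Longest matching prefix is /13 -> next hop 107.139.96.20.

107.139.96.20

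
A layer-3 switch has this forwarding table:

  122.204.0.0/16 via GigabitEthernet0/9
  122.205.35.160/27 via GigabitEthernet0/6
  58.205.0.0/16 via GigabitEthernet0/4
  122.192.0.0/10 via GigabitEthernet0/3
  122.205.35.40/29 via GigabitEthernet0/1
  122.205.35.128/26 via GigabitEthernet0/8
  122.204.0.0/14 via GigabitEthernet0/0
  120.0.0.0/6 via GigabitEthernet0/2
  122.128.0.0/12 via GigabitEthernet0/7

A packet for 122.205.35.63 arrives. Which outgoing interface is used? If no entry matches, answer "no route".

Routes whose prefix contains 122.205.35.63:
  120.0.0.0/6 (120.0.0.0 - 123.255.255.255) -> GigabitEthernet0/2
  122.192.0.0/10 (122.192.0.0 - 122.255.255.255) -> GigabitEthernet0/3
  122.204.0.0/14 (122.204.0.0 - 122.207.255.255) -> GigabitEthernet0/0
More-specific entries that do NOT match:
  122.205.35.40/29 (122.205.35.40 - 122.205.35.47) does not contain 122.205.35.63
  122.205.35.160/27 (122.205.35.160 - 122.205.35.191) does not contain 122.205.35.63
  122.205.35.128/26 (122.205.35.128 - 122.205.35.191) does not contain 122.205.35.63
  122.204.0.0/16 (122.204.0.0 - 122.204.255.255) does not contain 122.205.35.63
  58.205.0.0/16 (58.205.0.0 - 58.205.255.255) does not contain 122.205.35.63
Longest matching prefix is /14 -> interface GigabitEthernet0/0.

GigabitEthernet0/0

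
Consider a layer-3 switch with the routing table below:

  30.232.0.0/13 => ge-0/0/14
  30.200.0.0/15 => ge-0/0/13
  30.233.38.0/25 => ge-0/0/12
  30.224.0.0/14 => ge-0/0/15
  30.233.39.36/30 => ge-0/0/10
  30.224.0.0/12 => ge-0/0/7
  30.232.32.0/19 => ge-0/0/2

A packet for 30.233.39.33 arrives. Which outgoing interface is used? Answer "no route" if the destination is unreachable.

ge-0/0/14

Routes whose prefix contains 30.233.39.33:
  30.224.0.0/12 (30.224.0.0 - 30.239.255.255) -> ge-0/0/7
  30.232.0.0/13 (30.232.0.0 - 30.239.255.255) -> ge-0/0/14
More-specific entries that do NOT match:
  30.233.39.36/30 (30.233.39.36 - 30.233.39.39) does not contain 30.233.39.33
  30.233.38.0/25 (30.233.38.0 - 30.233.38.127) does not contain 30.233.39.33
  30.232.32.0/19 (30.232.32.0 - 30.232.63.255) does not contain 30.233.39.33
  30.200.0.0/15 (30.200.0.0 - 30.201.255.255) does not contain 30.233.39.33
  30.224.0.0/14 (30.224.0.0 - 30.227.255.255) does not contain 30.233.39.33
Longest matching prefix is /13 -> interface ge-0/0/14.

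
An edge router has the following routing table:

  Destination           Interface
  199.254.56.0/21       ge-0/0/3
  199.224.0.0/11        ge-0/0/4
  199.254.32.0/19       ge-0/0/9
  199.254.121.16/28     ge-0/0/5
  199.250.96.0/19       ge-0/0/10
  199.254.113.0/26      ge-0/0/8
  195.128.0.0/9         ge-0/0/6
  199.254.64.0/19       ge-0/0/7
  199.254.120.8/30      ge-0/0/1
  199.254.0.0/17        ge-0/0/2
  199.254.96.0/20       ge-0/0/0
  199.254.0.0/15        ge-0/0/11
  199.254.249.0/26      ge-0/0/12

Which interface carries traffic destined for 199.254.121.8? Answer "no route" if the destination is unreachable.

Routes whose prefix contains 199.254.121.8:
  199.224.0.0/11 (199.224.0.0 - 199.255.255.255) -> ge-0/0/4
  199.254.0.0/15 (199.254.0.0 - 199.255.255.255) -> ge-0/0/11
  199.254.0.0/17 (199.254.0.0 - 199.254.127.255) -> ge-0/0/2
More-specific entries that do NOT match:
  199.254.120.8/30 (199.254.120.8 - 199.254.120.11) does not contain 199.254.121.8
  199.254.121.16/28 (199.254.121.16 - 199.254.121.31) does not contain 199.254.121.8
  199.254.113.0/26 (199.254.113.0 - 199.254.113.63) does not contain 199.254.121.8
  199.254.249.0/26 (199.254.249.0 - 199.254.249.63) does not contain 199.254.121.8
  199.254.56.0/21 (199.254.56.0 - 199.254.63.255) does not contain 199.254.121.8
  199.254.96.0/20 (199.254.96.0 - 199.254.111.255) does not contain 199.254.121.8
  199.254.32.0/19 (199.254.32.0 - 199.254.63.255) does not contain 199.254.121.8
  199.250.96.0/19 (199.250.96.0 - 199.250.127.255) does not contain 199.254.121.8
  199.254.64.0/19 (199.254.64.0 - 199.254.95.255) does not contain 199.254.121.8
Longest matching prefix is /17 -> interface ge-0/0/2.

ge-0/0/2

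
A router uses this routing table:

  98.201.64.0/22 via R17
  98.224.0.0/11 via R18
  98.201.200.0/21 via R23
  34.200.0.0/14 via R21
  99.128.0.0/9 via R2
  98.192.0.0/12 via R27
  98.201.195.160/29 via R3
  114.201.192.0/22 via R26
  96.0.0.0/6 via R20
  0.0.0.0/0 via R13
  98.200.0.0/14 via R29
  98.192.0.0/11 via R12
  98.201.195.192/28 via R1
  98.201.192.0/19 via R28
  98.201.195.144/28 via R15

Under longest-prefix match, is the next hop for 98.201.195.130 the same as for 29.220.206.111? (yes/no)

98.201.195.130: longest match 98.201.192.0/19 -> R28
29.220.206.111: longest match 0.0.0.0/0 -> R13

no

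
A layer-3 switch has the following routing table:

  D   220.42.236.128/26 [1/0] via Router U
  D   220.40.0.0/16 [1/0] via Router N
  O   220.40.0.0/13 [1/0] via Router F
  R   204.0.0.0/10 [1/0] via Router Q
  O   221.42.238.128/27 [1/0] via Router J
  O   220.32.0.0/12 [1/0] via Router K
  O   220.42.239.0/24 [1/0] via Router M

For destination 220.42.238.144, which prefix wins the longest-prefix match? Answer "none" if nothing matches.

Entries matching 220.42.238.144:
  220.32.0.0/12 (220.32.0.0 - 220.47.255.255)
  220.40.0.0/13 (220.40.0.0 - 220.47.255.255)
Most specific is 220.40.0.0/13.

220.40.0.0/13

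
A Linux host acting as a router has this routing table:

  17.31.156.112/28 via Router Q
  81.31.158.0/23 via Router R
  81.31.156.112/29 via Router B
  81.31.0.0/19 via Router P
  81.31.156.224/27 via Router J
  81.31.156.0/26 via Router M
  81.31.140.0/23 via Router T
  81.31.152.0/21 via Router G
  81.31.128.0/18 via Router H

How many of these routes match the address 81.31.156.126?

Prefixes containing 81.31.156.126:
  81.31.128.0/18 (81.31.128.0 - 81.31.191.255)
  81.31.152.0/21 (81.31.152.0 - 81.31.159.255)
Total matching entries: 2.

2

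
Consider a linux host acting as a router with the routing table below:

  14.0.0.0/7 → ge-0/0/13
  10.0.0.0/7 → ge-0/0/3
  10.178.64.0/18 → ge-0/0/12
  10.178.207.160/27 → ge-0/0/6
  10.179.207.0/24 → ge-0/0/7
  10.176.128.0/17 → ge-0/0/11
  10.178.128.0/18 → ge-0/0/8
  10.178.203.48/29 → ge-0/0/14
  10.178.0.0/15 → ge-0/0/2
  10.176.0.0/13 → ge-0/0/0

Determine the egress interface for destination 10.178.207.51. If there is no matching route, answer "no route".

Routes whose prefix contains 10.178.207.51:
  10.0.0.0/7 (10.0.0.0 - 11.255.255.255) -> ge-0/0/3
  10.176.0.0/13 (10.176.0.0 - 10.183.255.255) -> ge-0/0/0
  10.178.0.0/15 (10.178.0.0 - 10.179.255.255) -> ge-0/0/2
More-specific entries that do NOT match:
  10.178.203.48/29 (10.178.203.48 - 10.178.203.55) does not contain 10.178.207.51
  10.178.207.160/27 (10.178.207.160 - 10.178.207.191) does not contain 10.178.207.51
  10.179.207.0/24 (10.179.207.0 - 10.179.207.255) does not contain 10.178.207.51
  10.178.64.0/18 (10.178.64.0 - 10.178.127.255) does not contain 10.178.207.51
  10.178.128.0/18 (10.178.128.0 - 10.178.191.255) does not contain 10.178.207.51
  10.176.128.0/17 (10.176.128.0 - 10.176.255.255) does not contain 10.178.207.51
Longest matching prefix is /15 -> interface ge-0/0/2.

ge-0/0/2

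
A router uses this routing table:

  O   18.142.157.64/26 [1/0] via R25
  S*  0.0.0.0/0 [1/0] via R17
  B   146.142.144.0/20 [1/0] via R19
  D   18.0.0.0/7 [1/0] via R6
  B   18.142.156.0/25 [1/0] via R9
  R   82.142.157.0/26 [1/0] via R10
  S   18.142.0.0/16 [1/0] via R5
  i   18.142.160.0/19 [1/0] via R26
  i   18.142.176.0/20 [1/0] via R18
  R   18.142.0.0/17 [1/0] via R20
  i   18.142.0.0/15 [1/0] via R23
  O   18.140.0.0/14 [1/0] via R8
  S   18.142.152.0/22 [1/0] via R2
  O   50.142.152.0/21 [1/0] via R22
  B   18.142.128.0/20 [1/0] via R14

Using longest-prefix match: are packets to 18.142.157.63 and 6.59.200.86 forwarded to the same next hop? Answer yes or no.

18.142.157.63: longest match 18.142.0.0/16 -> R5
6.59.200.86: longest match 0.0.0.0/0 -> R17

no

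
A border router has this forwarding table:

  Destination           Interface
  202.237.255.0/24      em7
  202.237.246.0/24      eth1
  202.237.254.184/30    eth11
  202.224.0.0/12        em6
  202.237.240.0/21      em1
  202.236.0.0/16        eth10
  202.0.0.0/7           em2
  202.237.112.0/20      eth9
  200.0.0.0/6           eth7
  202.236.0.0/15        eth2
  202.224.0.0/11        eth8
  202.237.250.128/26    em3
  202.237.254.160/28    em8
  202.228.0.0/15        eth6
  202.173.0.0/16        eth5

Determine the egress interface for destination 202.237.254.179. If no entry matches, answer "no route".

eth2

Routes whose prefix contains 202.237.254.179:
  200.0.0.0/6 (200.0.0.0 - 203.255.255.255) -> eth7
  202.0.0.0/7 (202.0.0.0 - 203.255.255.255) -> em2
  202.224.0.0/11 (202.224.0.0 - 202.255.255.255) -> eth8
  202.224.0.0/12 (202.224.0.0 - 202.239.255.255) -> em6
  202.236.0.0/15 (202.236.0.0 - 202.237.255.255) -> eth2
More-specific entries that do NOT match:
  202.237.254.184/30 (202.237.254.184 - 202.237.254.187) does not contain 202.237.254.179
  202.237.254.160/28 (202.237.254.160 - 202.237.254.175) does not contain 202.237.254.179
  202.237.250.128/26 (202.237.250.128 - 202.237.250.191) does not contain 202.237.254.179
  202.237.255.0/24 (202.237.255.0 - 202.237.255.255) does not contain 202.237.254.179
  202.237.246.0/24 (202.237.246.0 - 202.237.246.255) does not contain 202.237.254.179
  202.237.240.0/21 (202.237.240.0 - 202.237.247.255) does not contain 202.237.254.179
  202.237.112.0/20 (202.237.112.0 - 202.237.127.255) does not contain 202.237.254.179
  202.236.0.0/16 (202.236.0.0 - 202.236.255.255) does not contain 202.237.254.179
  202.173.0.0/16 (202.173.0.0 - 202.173.255.255) does not contain 202.237.254.179
Longest matching prefix is /15 -> interface eth2.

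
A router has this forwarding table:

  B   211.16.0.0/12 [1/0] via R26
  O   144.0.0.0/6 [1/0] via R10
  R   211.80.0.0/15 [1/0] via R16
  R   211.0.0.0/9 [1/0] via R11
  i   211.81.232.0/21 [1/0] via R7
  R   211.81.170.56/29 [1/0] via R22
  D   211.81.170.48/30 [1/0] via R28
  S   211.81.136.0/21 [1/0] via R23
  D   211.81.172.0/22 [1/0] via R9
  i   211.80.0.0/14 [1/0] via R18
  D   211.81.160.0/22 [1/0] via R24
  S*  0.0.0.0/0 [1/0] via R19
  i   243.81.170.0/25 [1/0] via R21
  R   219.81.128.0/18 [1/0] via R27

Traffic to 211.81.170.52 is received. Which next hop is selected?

Routes whose prefix contains 211.81.170.52:
  0.0.0.0/0 (default, matches everything) -> R19
  211.0.0.0/9 (211.0.0.0 - 211.127.255.255) -> R11
  211.80.0.0/14 (211.80.0.0 - 211.83.255.255) -> R18
  211.80.0.0/15 (211.80.0.0 - 211.81.255.255) -> R16
More-specific entries that do NOT match:
  211.81.170.48/30 (211.81.170.48 - 211.81.170.51) does not contain 211.81.170.52
  211.81.170.56/29 (211.81.170.56 - 211.81.170.63) does not contain 211.81.170.52
  243.81.170.0/25 (243.81.170.0 - 243.81.170.127) does not contain 211.81.170.52
  211.81.172.0/22 (211.81.172.0 - 211.81.175.255) does not contain 211.81.170.52
  211.81.160.0/22 (211.81.160.0 - 211.81.163.255) does not contain 211.81.170.52
  211.81.232.0/21 (211.81.232.0 - 211.81.239.255) does not contain 211.81.170.52
  211.81.136.0/21 (211.81.136.0 - 211.81.143.255) does not contain 211.81.170.52
  219.81.128.0/18 (219.81.128.0 - 219.81.191.255) does not contain 211.81.170.52
Longest matching prefix is /15 -> next hop R16.

R16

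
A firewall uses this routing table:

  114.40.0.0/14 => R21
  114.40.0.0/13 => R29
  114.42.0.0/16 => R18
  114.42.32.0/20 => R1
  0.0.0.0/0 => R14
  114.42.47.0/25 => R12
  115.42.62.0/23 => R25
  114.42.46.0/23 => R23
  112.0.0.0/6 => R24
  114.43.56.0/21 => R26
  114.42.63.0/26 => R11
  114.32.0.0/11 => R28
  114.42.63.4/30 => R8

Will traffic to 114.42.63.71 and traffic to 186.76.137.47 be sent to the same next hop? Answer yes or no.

114.42.63.71: longest match 114.42.0.0/16 -> R18
186.76.137.47: longest match 0.0.0.0/0 -> R14

no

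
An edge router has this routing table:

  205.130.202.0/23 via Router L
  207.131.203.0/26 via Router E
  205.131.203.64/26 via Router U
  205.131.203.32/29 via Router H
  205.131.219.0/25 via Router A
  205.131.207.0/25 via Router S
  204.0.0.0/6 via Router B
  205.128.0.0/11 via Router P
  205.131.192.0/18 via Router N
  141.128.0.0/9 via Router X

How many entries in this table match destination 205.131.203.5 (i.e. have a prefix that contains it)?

3

Prefixes containing 205.131.203.5:
  204.0.0.0/6 (204.0.0.0 - 207.255.255.255)
  205.128.0.0/11 (205.128.0.0 - 205.159.255.255)
  205.131.192.0/18 (205.131.192.0 - 205.131.255.255)
Total matching entries: 3.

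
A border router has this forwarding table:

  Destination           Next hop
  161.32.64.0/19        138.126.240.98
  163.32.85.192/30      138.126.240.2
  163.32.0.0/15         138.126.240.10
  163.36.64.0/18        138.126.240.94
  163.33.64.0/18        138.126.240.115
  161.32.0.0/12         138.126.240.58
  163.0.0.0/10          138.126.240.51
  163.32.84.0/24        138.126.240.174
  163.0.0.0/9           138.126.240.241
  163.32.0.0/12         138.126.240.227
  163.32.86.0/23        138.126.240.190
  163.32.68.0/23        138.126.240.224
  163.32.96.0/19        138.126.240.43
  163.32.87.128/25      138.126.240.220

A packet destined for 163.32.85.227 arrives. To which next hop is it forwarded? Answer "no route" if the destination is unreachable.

Routes whose prefix contains 163.32.85.227:
  163.0.0.0/9 (163.0.0.0 - 163.127.255.255) -> 138.126.240.241
  163.0.0.0/10 (163.0.0.0 - 163.63.255.255) -> 138.126.240.51
  163.32.0.0/12 (163.32.0.0 - 163.47.255.255) -> 138.126.240.227
  163.32.0.0/15 (163.32.0.0 - 163.33.255.255) -> 138.126.240.10
More-specific entries that do NOT match:
  163.32.85.192/30 (163.32.85.192 - 163.32.85.195) does not contain 163.32.85.227
  163.32.87.128/25 (163.32.87.128 - 163.32.87.255) does not contain 163.32.85.227
  163.32.84.0/24 (163.32.84.0 - 163.32.84.255) does not contain 163.32.85.227
  163.32.86.0/23 (163.32.86.0 - 163.32.87.255) does not contain 163.32.85.227
  163.32.68.0/23 (163.32.68.0 - 163.32.69.255) does not contain 163.32.85.227
  161.32.64.0/19 (161.32.64.0 - 161.32.95.255) does not contain 163.32.85.227
  163.32.96.0/19 (163.32.96.0 - 163.32.127.255) does not contain 163.32.85.227
  163.36.64.0/18 (163.36.64.0 - 163.36.127.255) does not contain 163.32.85.227
  163.33.64.0/18 (163.33.64.0 - 163.33.127.255) does not contain 163.32.85.227
Longest matching prefix is /15 -> next hop 138.126.240.10.

138.126.240.10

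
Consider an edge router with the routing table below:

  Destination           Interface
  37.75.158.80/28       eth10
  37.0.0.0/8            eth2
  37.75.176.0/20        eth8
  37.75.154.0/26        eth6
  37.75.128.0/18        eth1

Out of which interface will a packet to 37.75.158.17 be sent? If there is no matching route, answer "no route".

Routes whose prefix contains 37.75.158.17:
  37.0.0.0/8 (37.0.0.0 - 37.255.255.255) -> eth2
  37.75.128.0/18 (37.75.128.0 - 37.75.191.255) -> eth1
More-specific entries that do NOT match:
  37.75.158.80/28 (37.75.158.80 - 37.75.158.95) does not contain 37.75.158.17
  37.75.154.0/26 (37.75.154.0 - 37.75.154.63) does not contain 37.75.158.17
  37.75.176.0/20 (37.75.176.0 - 37.75.191.255) does not contain 37.75.158.17
Longest matching prefix is /18 -> interface eth1.

eth1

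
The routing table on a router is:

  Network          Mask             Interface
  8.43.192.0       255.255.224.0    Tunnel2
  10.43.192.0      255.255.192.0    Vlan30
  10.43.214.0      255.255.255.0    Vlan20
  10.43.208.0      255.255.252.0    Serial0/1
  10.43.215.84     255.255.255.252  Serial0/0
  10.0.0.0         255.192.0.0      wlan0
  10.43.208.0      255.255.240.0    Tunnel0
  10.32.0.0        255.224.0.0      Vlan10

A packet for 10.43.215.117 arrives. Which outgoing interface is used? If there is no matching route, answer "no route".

Routes whose prefix contains 10.43.215.117:
  10.0.0.0/10 (10.0.0.0 - 10.63.255.255) -> wlan0
  10.32.0.0/11 (10.32.0.0 - 10.63.255.255) -> Vlan10
  10.43.192.0/18 (10.43.192.0 - 10.43.255.255) -> Vlan30
  10.43.208.0/20 (10.43.208.0 - 10.43.223.255) -> Tunnel0
More-specific entries that do NOT match:
  10.43.215.84/30 (10.43.215.84 - 10.43.215.87) does not contain 10.43.215.117
  10.43.214.0/24 (10.43.214.0 - 10.43.214.255) does not contain 10.43.215.117
  10.43.208.0/22 (10.43.208.0 - 10.43.211.255) does not contain 10.43.215.117
Longest matching prefix is /20 -> interface Tunnel0.

Tunnel0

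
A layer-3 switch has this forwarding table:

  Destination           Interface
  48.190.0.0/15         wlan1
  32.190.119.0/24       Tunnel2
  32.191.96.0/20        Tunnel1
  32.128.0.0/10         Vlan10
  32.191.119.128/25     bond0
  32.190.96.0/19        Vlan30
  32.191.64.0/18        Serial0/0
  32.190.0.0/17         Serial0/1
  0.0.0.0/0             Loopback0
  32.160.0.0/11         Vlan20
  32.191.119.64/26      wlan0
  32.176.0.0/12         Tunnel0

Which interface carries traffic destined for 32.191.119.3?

Serial0/0

Routes whose prefix contains 32.191.119.3:
  0.0.0.0/0 (default, matches everything) -> Loopback0
  32.128.0.0/10 (32.128.0.0 - 32.191.255.255) -> Vlan10
  32.160.0.0/11 (32.160.0.0 - 32.191.255.255) -> Vlan20
  32.176.0.0/12 (32.176.0.0 - 32.191.255.255) -> Tunnel0
  32.191.64.0/18 (32.191.64.0 - 32.191.127.255) -> Serial0/0
More-specific entries that do NOT match:
  32.191.119.64/26 (32.191.119.64 - 32.191.119.127) does not contain 32.191.119.3
  32.191.119.128/25 (32.191.119.128 - 32.191.119.255) does not contain 32.191.119.3
  32.190.119.0/24 (32.190.119.0 - 32.190.119.255) does not contain 32.191.119.3
  32.191.96.0/20 (32.191.96.0 - 32.191.111.255) does not contain 32.191.119.3
  32.190.96.0/19 (32.190.96.0 - 32.190.127.255) does not contain 32.191.119.3
Longest matching prefix is /18 -> interface Serial0/0.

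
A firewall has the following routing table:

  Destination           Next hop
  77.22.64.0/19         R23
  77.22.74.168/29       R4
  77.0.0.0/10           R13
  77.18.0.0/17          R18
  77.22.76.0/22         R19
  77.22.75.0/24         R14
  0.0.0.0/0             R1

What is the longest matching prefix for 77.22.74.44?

77.22.64.0/19

Entries matching 77.22.74.44:
  0.0.0.0/0 (default, matches everything)
  77.0.0.0/10 (77.0.0.0 - 77.63.255.255)
  77.22.64.0/19 (77.22.64.0 - 77.22.95.255)
Most specific is 77.22.64.0/19.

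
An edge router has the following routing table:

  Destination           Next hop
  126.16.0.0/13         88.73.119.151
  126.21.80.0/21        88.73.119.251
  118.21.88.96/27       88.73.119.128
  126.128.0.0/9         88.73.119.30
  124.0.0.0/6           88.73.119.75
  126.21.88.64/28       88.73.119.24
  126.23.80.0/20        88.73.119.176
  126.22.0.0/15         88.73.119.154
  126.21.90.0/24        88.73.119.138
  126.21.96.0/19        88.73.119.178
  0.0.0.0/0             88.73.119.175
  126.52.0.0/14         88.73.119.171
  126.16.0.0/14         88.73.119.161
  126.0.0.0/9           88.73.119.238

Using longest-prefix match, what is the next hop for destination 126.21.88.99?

Routes whose prefix contains 126.21.88.99:
  0.0.0.0/0 (default, matches everything) -> 88.73.119.175
  124.0.0.0/6 (124.0.0.0 - 127.255.255.255) -> 88.73.119.75
  126.0.0.0/9 (126.0.0.0 - 126.127.255.255) -> 88.73.119.238
  126.16.0.0/13 (126.16.0.0 - 126.23.255.255) -> 88.73.119.151
More-specific entries that do NOT match:
  126.21.88.64/28 (126.21.88.64 - 126.21.88.79) does not contain 126.21.88.99
  118.21.88.96/27 (118.21.88.96 - 118.21.88.127) does not contain 126.21.88.99
  126.21.90.0/24 (126.21.90.0 - 126.21.90.255) does not contain 126.21.88.99
  126.21.80.0/21 (126.21.80.0 - 126.21.87.255) does not contain 126.21.88.99
  126.23.80.0/20 (126.23.80.0 - 126.23.95.255) does not contain 126.21.88.99
  126.21.96.0/19 (126.21.96.0 - 126.21.127.255) does not contain 126.21.88.99
  126.22.0.0/15 (126.22.0.0 - 126.23.255.255) does not contain 126.21.88.99
  126.52.0.0/14 (126.52.0.0 - 126.55.255.255) does not contain 126.21.88.99
  126.16.0.0/14 (126.16.0.0 - 126.19.255.255) does not contain 126.21.88.99
Longest matching prefix is /13 -> next hop 88.73.119.151.

88.73.119.151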